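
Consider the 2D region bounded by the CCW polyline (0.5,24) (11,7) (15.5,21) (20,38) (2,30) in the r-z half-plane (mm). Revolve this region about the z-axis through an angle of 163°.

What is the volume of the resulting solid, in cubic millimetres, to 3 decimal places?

Volume = 8468.516 mm³

Profile (r,z), 5 vertices: (0.5,24) (11,7) (15.5,21) (20,38) (2,30)
edge 0: (0.5,24)→(11,7)  cross = 0.5·7 − 11·24 = -260.5000; (r_i+r_j)·cross = 11.5·-260.5000 = -2995.7500
edge 1: (11,7)→(15.5,21)  cross = 11·21 − 15.5·7 = 122.5000; (r_i+r_j)·cross = 26.5·122.5000 = 3246.2500
edge 2: (15.5,21)→(20,38)  cross = 15.5·38 − 20·21 = 169.0000; (r_i+r_j)·cross = 35.5·169.0000 = 5999.5000
edge 3: (20,38)→(2,30)  cross = 20·30 − 2·38 = 524.0000; (r_i+r_j)·cross = 22·524.0000 = 11528.0000
edge 4: (2,30)→(0.5,24)  cross = 2·24 − 0.5·30 = 33.0000; (r_i+r_j)·cross = 2.5·33.0000 = 82.5000
Σcross = 588.0000 → A = |Σcross|/2 = 294.0000 mm²
Σ(r_i+r_j)·cross = 17860.5000 → first moment M = |Σ|/6 = 2976.7500
R_c = M/A = 2976.7500/294.0000 = 10.1250 mm
θ = 163° = 2.844887 rad
V = θ·R_c·A = 2.844887·10.1250·294.0000 = 8468.516 mm³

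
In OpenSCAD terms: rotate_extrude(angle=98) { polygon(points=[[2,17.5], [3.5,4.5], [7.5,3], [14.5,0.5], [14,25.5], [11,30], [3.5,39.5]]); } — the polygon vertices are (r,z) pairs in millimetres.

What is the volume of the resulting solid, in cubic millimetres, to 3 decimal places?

Volume = 4871.391 mm³

Profile (r,z), 7 vertices: (2,17.5) (3.5,4.5) (7.5,3) (14.5,0.5) (14,25.5) (11,30) (3.5,39.5)
edge 0: (2,17.5)→(3.5,4.5)  cross = 2·4.5 − 3.5·17.5 = -52.2500; (r_i+r_j)·cross = 5.5·-52.2500 = -287.3750
edge 1: (3.5,4.5)→(7.5,3)  cross = 3.5·3 − 7.5·4.5 = -23.2500; (r_i+r_j)·cross = 11·-23.2500 = -255.7500
edge 2: (7.5,3)→(14.5,0.5)  cross = 7.5·0.5 − 14.5·3 = -39.7500; (r_i+r_j)·cross = 22·-39.7500 = -874.5000
edge 3: (14.5,0.5)→(14,25.5)  cross = 14.5·25.5 − 14·0.5 = 362.7500; (r_i+r_j)·cross = 28.5·362.7500 = 10338.3750
edge 4: (14,25.5)→(11,30)  cross = 14·30 − 11·25.5 = 139.5000; (r_i+r_j)·cross = 25·139.5000 = 3487.5000
edge 5: (11,30)→(3.5,39.5)  cross = 11·39.5 − 3.5·30 = 329.5000; (r_i+r_j)·cross = 14.5·329.5000 = 4777.7500
edge 6: (3.5,39.5)→(2,17.5)  cross = 3.5·17.5 − 2·39.5 = -17.7500; (r_i+r_j)·cross = 5.5·-17.7500 = -97.6250
Σcross = 698.7500 → A = |Σcross|/2 = 349.3750 mm²
Σ(r_i+r_j)·cross = 17088.3750 → first moment M = |Σ|/6 = 2848.0625
R_c = M/A = 2848.0625/349.3750 = 8.1519 mm
θ = 98° = 1.710423 rad
V = θ·R_c·A = 1.710423·8.1519·349.3750 = 4871.391 mm³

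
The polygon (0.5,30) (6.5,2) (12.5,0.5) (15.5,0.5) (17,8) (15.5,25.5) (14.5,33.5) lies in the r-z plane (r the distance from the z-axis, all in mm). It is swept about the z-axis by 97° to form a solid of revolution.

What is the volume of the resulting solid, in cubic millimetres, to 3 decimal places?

Volume = 6421.433 mm³

Profile (r,z), 7 vertices: (0.5,30) (6.5,2) (12.5,0.5) (15.5,0.5) (17,8) (15.5,25.5) (14.5,33.5)
edge 0: (0.5,30)→(6.5,2)  cross = 0.5·2 − 6.5·30 = -194.0000; (r_i+r_j)·cross = 7·-194.0000 = -1358.0000
edge 1: (6.5,2)→(12.5,0.5)  cross = 6.5·0.5 − 12.5·2 = -21.7500; (r_i+r_j)·cross = 19·-21.7500 = -413.2500
edge 2: (12.5,0.5)→(15.5,0.5)  cross = 12.5·0.5 − 15.5·0.5 = -1.5000; (r_i+r_j)·cross = 28·-1.5000 = -42.0000
edge 3: (15.5,0.5)→(17,8)  cross = 15.5·8 − 17·0.5 = 115.5000; (r_i+r_j)·cross = 32.5·115.5000 = 3753.7500
edge 4: (17,8)→(15.5,25.5)  cross = 17·25.5 − 15.5·8 = 309.5000; (r_i+r_j)·cross = 32.5·309.5000 = 10058.7500
edge 5: (15.5,25.5)→(14.5,33.5)  cross = 15.5·33.5 − 14.5·25.5 = 149.5000; (r_i+r_j)·cross = 30·149.5000 = 4485.0000
edge 6: (14.5,33.5)→(0.5,30)  cross = 14.5·30 − 0.5·33.5 = 418.2500; (r_i+r_j)·cross = 15·418.2500 = 6273.7500
Σcross = 775.5000 → A = |Σcross|/2 = 387.7500 mm²
Σ(r_i+r_j)·cross = 22758.0000 → first moment M = |Σ|/6 = 3793.0000
R_c = M/A = 3793.0000/387.7500 = 9.7821 mm
θ = 97° = 1.692969 rad
V = θ·R_c·A = 1.692969·9.7821·387.7500 = 6421.433 mm³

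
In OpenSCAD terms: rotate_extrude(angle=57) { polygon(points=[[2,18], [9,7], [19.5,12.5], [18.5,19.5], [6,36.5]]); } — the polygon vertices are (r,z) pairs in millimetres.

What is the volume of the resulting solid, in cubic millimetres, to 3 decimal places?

Volume = 2869.630 mm³

Profile (r,z), 5 vertices: (2,18) (9,7) (19.5,12.5) (18.5,19.5) (6,36.5)
edge 0: (2,18)→(9,7)  cross = 2·7 − 9·18 = -148.0000; (r_i+r_j)·cross = 11·-148.0000 = -1628.0000
edge 1: (9,7)→(19.5,12.5)  cross = 9·12.5 − 19.5·7 = -24.0000; (r_i+r_j)·cross = 28.5·-24.0000 = -684.0000
edge 2: (19.5,12.5)→(18.5,19.5)  cross = 19.5·19.5 − 18.5·12.5 = 149.0000; (r_i+r_j)·cross = 38·149.0000 = 5662.0000
edge 3: (18.5,19.5)→(6,36.5)  cross = 18.5·36.5 − 6·19.5 = 558.2500; (r_i+r_j)·cross = 24.5·558.2500 = 13677.1250
edge 4: (6,36.5)→(2,18)  cross = 6·18 − 2·36.5 = 35.0000; (r_i+r_j)·cross = 8·35.0000 = 280.0000
Σcross = 570.2500 → A = |Σcross|/2 = 285.1250 mm²
Σ(r_i+r_j)·cross = 17307.1250 → first moment M = |Σ|/6 = 2884.5208
R_c = M/A = 2884.5208/285.1250 = 10.1167 mm
θ = 57° = 0.994838 rad
V = θ·R_c·A = 0.994838·10.1167·285.1250 = 2869.630 mm³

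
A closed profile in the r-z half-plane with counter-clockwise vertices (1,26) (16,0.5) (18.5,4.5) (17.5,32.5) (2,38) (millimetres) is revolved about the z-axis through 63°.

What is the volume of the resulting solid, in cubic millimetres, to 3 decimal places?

Profile (r,z), 5 vertices: (1,26) (16,0.5) (18.5,4.5) (17.5,32.5) (2,38)
edge 0: (1,26)→(16,0.5)  cross = 1·0.5 − 16·26 = -415.5000; (r_i+r_j)·cross = 17·-415.5000 = -7063.5000
edge 1: (16,0.5)→(18.5,4.5)  cross = 16·4.5 − 18.5·0.5 = 62.7500; (r_i+r_j)·cross = 34.5·62.7500 = 2164.8750
edge 2: (18.5,4.5)→(17.5,32.5)  cross = 18.5·32.5 − 17.5·4.5 = 522.5000; (r_i+r_j)·cross = 36·522.5000 = 18810.0000
edge 3: (17.5,32.5)→(2,38)  cross = 17.5·38 − 2·32.5 = 600.0000; (r_i+r_j)·cross = 19.5·600.0000 = 11700.0000
edge 4: (2,38)→(1,26)  cross = 2·26 − 1·38 = 14.0000; (r_i+r_j)·cross = 3·14.0000 = 42.0000
Σcross = 783.7500 → A = |Σcross|/2 = 391.8750 mm²
Σ(r_i+r_j)·cross = 25653.3750 → first moment M = |Σ|/6 = 4275.5625
R_c = M/A = 4275.5625/391.8750 = 10.9105 mm
θ = 63° = 1.099557 rad
V = θ·R_c·A = 1.099557·10.9105·391.8750 = 4701.227 mm³

Volume = 4701.227 mm³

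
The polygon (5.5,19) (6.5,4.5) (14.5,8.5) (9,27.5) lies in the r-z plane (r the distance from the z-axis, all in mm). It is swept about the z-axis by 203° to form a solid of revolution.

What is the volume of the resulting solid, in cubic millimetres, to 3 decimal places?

Volume = 3817.159 mm³

Profile (r,z), 4 vertices: (5.5,19) (6.5,4.5) (14.5,8.5) (9,27.5)
edge 0: (5.5,19)→(6.5,4.5)  cross = 5.5·4.5 − 6.5·19 = -98.7500; (r_i+r_j)·cross = 12·-98.7500 = -1185.0000
edge 1: (6.5,4.5)→(14.5,8.5)  cross = 6.5·8.5 − 14.5·4.5 = -10.0000; (r_i+r_j)·cross = 21·-10.0000 = -210.0000
edge 2: (14.5,8.5)→(9,27.5)  cross = 14.5·27.5 − 9·8.5 = 322.2500; (r_i+r_j)·cross = 23.5·322.2500 = 7572.8750
edge 3: (9,27.5)→(5.5,19)  cross = 9·19 − 5.5·27.5 = 19.7500; (r_i+r_j)·cross = 14.5·19.7500 = 286.3750
Σcross = 233.2500 → A = |Σcross|/2 = 116.6250 mm²
Σ(r_i+r_j)·cross = 6464.2500 → first moment M = |Σ|/6 = 1077.3750
R_c = M/A = 1077.3750/116.6250 = 9.2379 mm
θ = 203° = 3.543018 rad
V = θ·R_c·A = 3.543018·9.2379·116.6250 = 3817.159 mm³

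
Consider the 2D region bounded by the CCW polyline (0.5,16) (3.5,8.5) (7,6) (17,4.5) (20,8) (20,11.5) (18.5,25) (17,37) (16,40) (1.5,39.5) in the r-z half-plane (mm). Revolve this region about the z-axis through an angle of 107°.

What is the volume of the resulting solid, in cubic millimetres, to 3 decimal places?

Volume = 11015.968 mm³

Profile (r,z), 10 vertices: (0.5,16) (3.5,8.5) (7,6) (17,4.5) (20,8) (20,11.5) (18.5,25) (17,37) (16,40) (1.5,39.5)
edge 0: (0.5,16)→(3.5,8.5)  cross = 0.5·8.5 − 3.5·16 = -51.7500; (r_i+r_j)·cross = 4·-51.7500 = -207.0000
edge 1: (3.5,8.5)→(7,6)  cross = 3.5·6 − 7·8.5 = -38.5000; (r_i+r_j)·cross = 10.5·-38.5000 = -404.2500
edge 2: (7,6)→(17,4.5)  cross = 7·4.5 − 17·6 = -70.5000; (r_i+r_j)·cross = 24·-70.5000 = -1692.0000
edge 3: (17,4.5)→(20,8)  cross = 17·8 − 20·4.5 = 46.0000; (r_i+r_j)·cross = 37·46.0000 = 1702.0000
edge 4: (20,8)→(20,11.5)  cross = 20·11.5 − 20·8 = 70.0000; (r_i+r_j)·cross = 40·70.0000 = 2800.0000
edge 5: (20,11.5)→(18.5,25)  cross = 20·25 − 18.5·11.5 = 287.2500; (r_i+r_j)·cross = 38.5·287.2500 = 11059.1250
edge 6: (18.5,25)→(17,37)  cross = 18.5·37 − 17·25 = 259.5000; (r_i+r_j)·cross = 35.5·259.5000 = 9212.2500
edge 7: (17,37)→(16,40)  cross = 17·40 − 16·37 = 88.0000; (r_i+r_j)·cross = 33·88.0000 = 2904.0000
edge 8: (16,40)→(1.5,39.5)  cross = 16·39.5 − 1.5·40 = 572.0000; (r_i+r_j)·cross = 17.5·572.0000 = 10010.0000
edge 9: (1.5,39.5)→(0.5,16)  cross = 1.5·16 − 0.5·39.5 = 4.2500; (r_i+r_j)·cross = 2·4.2500 = 8.5000
Σcross = 1166.2500 → A = |Σcross|/2 = 583.1250 mm²
Σ(r_i+r_j)·cross = 35392.6250 → first moment M = |Σ|/6 = 5898.7708
R_c = M/A = 5898.7708/583.1250 = 10.1158 mm
θ = 107° = 1.867502 rad
V = θ·R_c·A = 1.867502·10.1158·583.1250 = 11015.968 mm³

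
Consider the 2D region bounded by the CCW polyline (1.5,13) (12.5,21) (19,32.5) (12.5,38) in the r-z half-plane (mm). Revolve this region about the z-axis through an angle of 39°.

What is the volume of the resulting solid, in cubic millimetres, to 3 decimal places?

Profile (r,z), 4 vertices: (1.5,13) (12.5,21) (19,32.5) (12.5,38)
edge 0: (1.5,13)→(12.5,21)  cross = 1.5·21 − 12.5·13 = -131.0000; (r_i+r_j)·cross = 14·-131.0000 = -1834.0000
edge 1: (12.5,21)→(19,32.5)  cross = 12.5·32.5 − 19·21 = 7.2500; (r_i+r_j)·cross = 31.5·7.2500 = 228.3750
edge 2: (19,32.5)→(12.5,38)  cross = 19·38 − 12.5·32.5 = 315.7500; (r_i+r_j)·cross = 31.5·315.7500 = 9946.1250
edge 3: (12.5,38)→(1.5,13)  cross = 12.5·13 − 1.5·38 = 105.5000; (r_i+r_j)·cross = 14·105.5000 = 1477.0000
Σcross = 297.5000 → A = |Σcross|/2 = 148.7500 mm²
Σ(r_i+r_j)·cross = 9817.5000 → first moment M = |Σ|/6 = 1636.2500
R_c = M/A = 1636.2500/148.7500 = 11.0000 mm
θ = 39° = 0.680678 rad
V = θ·R_c·A = 0.680678·11.0000·148.7500 = 1113.760 mm³

Volume = 1113.760 mm³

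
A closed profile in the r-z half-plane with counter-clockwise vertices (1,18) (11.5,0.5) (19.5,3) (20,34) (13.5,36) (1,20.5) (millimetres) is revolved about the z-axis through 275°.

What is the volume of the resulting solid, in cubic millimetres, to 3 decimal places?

Profile (r,z), 6 vertices: (1,18) (11.5,0.5) (19.5,3) (20,34) (13.5,36) (1,20.5)
edge 0: (1,18)→(11.5,0.5)  cross = 1·0.5 − 11.5·18 = -206.5000; (r_i+r_j)·cross = 12.5·-206.5000 = -2581.2500
edge 1: (11.5,0.5)→(19.5,3)  cross = 11.5·3 − 19.5·0.5 = 24.7500; (r_i+r_j)·cross = 31·24.7500 = 767.2500
edge 2: (19.5,3)→(20,34)  cross = 19.5·34 − 20·3 = 603.0000; (r_i+r_j)·cross = 39.5·603.0000 = 23818.5000
edge 3: (20,34)→(13.5,36)  cross = 20·36 − 13.5·34 = 261.0000; (r_i+r_j)·cross = 33.5·261.0000 = 8743.5000
edge 4: (13.5,36)→(1,20.5)  cross = 13.5·20.5 − 1·36 = 240.7500; (r_i+r_j)·cross = 14.5·240.7500 = 3490.8750
edge 5: (1,20.5)→(1,18)  cross = 1·18 − 1·20.5 = -2.5000; (r_i+r_j)·cross = 2·-2.5000 = -5.0000
Σcross = 920.5000 → A = |Σcross|/2 = 460.2500 mm²
Σ(r_i+r_j)·cross = 34233.8750 → first moment M = |Σ|/6 = 5705.6458
R_c = M/A = 5705.6458/460.2500 = 12.3968 mm
θ = 275° = 4.799655 rad
V = θ·R_c·A = 4.799655·12.3968·460.2500 = 27385.134 mm³

Volume = 27385.134 mm³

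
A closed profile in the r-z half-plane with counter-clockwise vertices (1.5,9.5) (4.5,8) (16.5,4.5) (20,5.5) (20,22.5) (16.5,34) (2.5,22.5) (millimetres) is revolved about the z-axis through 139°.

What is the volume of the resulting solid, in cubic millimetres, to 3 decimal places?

Volume = 11226.047 mm³

Profile (r,z), 7 vertices: (1.5,9.5) (4.5,8) (16.5,4.5) (20,5.5) (20,22.5) (16.5,34) (2.5,22.5)
edge 0: (1.5,9.5)→(4.5,8)  cross = 1.5·8 − 4.5·9.5 = -30.7500; (r_i+r_j)·cross = 6·-30.7500 = -184.5000
edge 1: (4.5,8)→(16.5,4.5)  cross = 4.5·4.5 − 16.5·8 = -111.7500; (r_i+r_j)·cross = 21·-111.7500 = -2346.7500
edge 2: (16.5,4.5)→(20,5.5)  cross = 16.5·5.5 − 20·4.5 = 0.7500; (r_i+r_j)·cross = 36.5·0.7500 = 27.3750
edge 3: (20,5.5)→(20,22.5)  cross = 20·22.5 − 20·5.5 = 340.0000; (r_i+r_j)·cross = 40·340.0000 = 13600.0000
edge 4: (20,22.5)→(16.5,34)  cross = 20·34 − 16.5·22.5 = 308.7500; (r_i+r_j)·cross = 36.5·308.7500 = 11269.3750
edge 5: (16.5,34)→(2.5,22.5)  cross = 16.5·22.5 − 2.5·34 = 286.2500; (r_i+r_j)·cross = 19·286.2500 = 5438.7500
edge 6: (2.5,22.5)→(1.5,9.5)  cross = 2.5·9.5 − 1.5·22.5 = -10.0000; (r_i+r_j)·cross = 4·-10.0000 = -40.0000
Σcross = 783.2500 → A = |Σcross|/2 = 391.6250 mm²
Σ(r_i+r_j)·cross = 27764.2500 → first moment M = |Σ|/6 = 4627.3750
R_c = M/A = 4627.3750/391.6250 = 11.8158 mm
θ = 139° = 2.426008 rad
V = θ·R_c·A = 2.426008·11.8158·391.6250 = 11226.047 mm³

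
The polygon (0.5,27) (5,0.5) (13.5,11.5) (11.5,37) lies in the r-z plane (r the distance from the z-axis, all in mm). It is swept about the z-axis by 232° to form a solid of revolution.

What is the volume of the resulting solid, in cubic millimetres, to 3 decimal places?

Volume = 8694.230 mm³

Profile (r,z), 4 vertices: (0.5,27) (5,0.5) (13.5,11.5) (11.5,37)
edge 0: (0.5,27)→(5,0.5)  cross = 0.5·0.5 − 5·27 = -134.7500; (r_i+r_j)·cross = 5.5·-134.7500 = -741.1250
edge 1: (5,0.5)→(13.5,11.5)  cross = 5·11.5 − 13.5·0.5 = 50.7500; (r_i+r_j)·cross = 18.5·50.7500 = 938.8750
edge 2: (13.5,11.5)→(11.5,37)  cross = 13.5·37 − 11.5·11.5 = 367.2500; (r_i+r_j)·cross = 25·367.2500 = 9181.2500
edge 3: (11.5,37)→(0.5,27)  cross = 11.5·27 − 0.5·37 = 292.0000; (r_i+r_j)·cross = 12·292.0000 = 3504.0000
Σcross = 575.2500 → A = |Σcross|/2 = 287.6250 mm²
Σ(r_i+r_j)·cross = 12883.0000 → first moment M = |Σ|/6 = 2147.1667
R_c = M/A = 2147.1667/287.6250 = 7.4652 mm
θ = 232° = 4.049164 rad
V = θ·R_c·A = 4.049164·7.4652·287.6250 = 8694.230 mm³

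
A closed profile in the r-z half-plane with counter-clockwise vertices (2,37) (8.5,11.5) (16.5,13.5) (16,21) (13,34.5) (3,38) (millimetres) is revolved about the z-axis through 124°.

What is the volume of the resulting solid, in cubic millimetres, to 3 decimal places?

Profile (r,z), 6 vertices: (2,37) (8.5,11.5) (16.5,13.5) (16,21) (13,34.5) (3,38)
edge 0: (2,37)→(8.5,11.5)  cross = 2·11.5 − 8.5·37 = -291.5000; (r_i+r_j)·cross = 10.5·-291.5000 = -3060.7500
edge 1: (8.5,11.5)→(16.5,13.5)  cross = 8.5·13.5 − 16.5·11.5 = -75.0000; (r_i+r_j)·cross = 25·-75.0000 = -1875.0000
edge 2: (16.5,13.5)→(16,21)  cross = 16.5·21 − 16·13.5 = 130.5000; (r_i+r_j)·cross = 32.5·130.5000 = 4241.2500
edge 3: (16,21)→(13,34.5)  cross = 16·34.5 − 13·21 = 279.0000; (r_i+r_j)·cross = 29·279.0000 = 8091.0000
edge 4: (13,34.5)→(3,38)  cross = 13·38 − 3·34.5 = 390.5000; (r_i+r_j)·cross = 16·390.5000 = 6248.0000
edge 5: (3,38)→(2,37)  cross = 3·37 − 2·38 = 35.0000; (r_i+r_j)·cross = 5·35.0000 = 175.0000
Σcross = 468.5000 → A = |Σcross|/2 = 234.2500 mm²
Σ(r_i+r_j)·cross = 13819.5000 → first moment M = |Σ|/6 = 2303.2500
R_c = M/A = 2303.2500/234.2500 = 9.8324 mm
θ = 124° = 2.164208 rad
V = θ·R_c·A = 2.164208·9.8324·234.2500 = 4984.713 mm³

Volume = 4984.713 mm³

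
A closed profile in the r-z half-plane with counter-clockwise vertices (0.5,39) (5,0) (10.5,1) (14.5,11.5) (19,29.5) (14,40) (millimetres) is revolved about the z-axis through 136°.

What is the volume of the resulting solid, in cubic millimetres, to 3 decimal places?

Profile (r,z), 6 vertices: (0.5,39) (5,0) (10.5,1) (14.5,11.5) (19,29.5) (14,40)
edge 0: (0.5,39)→(5,0)  cross = 0.5·0 − 5·39 = -195.0000; (r_i+r_j)·cross = 5.5·-195.0000 = -1072.5000
edge 1: (5,0)→(10.5,1)  cross = 5·1 − 10.5·0 = 5.0000; (r_i+r_j)·cross = 15.5·5.0000 = 77.5000
edge 2: (10.5,1)→(14.5,11.5)  cross = 10.5·11.5 − 14.5·1 = 106.2500; (r_i+r_j)·cross = 25·106.2500 = 2656.2500
edge 3: (14.5,11.5)→(19,29.5)  cross = 14.5·29.5 − 19·11.5 = 209.2500; (r_i+r_j)·cross = 33.5·209.2500 = 7009.8750
edge 4: (19,29.5)→(14,40)  cross = 19·40 − 14·29.5 = 347.0000; (r_i+r_j)·cross = 33·347.0000 = 11451.0000
edge 5: (14,40)→(0.5,39)  cross = 14·39 − 0.5·40 = 526.0000; (r_i+r_j)·cross = 14.5·526.0000 = 7627.0000
Σcross = 998.5000 → A = |Σcross|/2 = 499.2500 mm²
Σ(r_i+r_j)·cross = 27749.1250 → first moment M = |Σ|/6 = 4624.8542
R_c = M/A = 4624.8542/499.2500 = 9.2636 mm
θ = 136° = 2.373648 rad
V = θ·R_c·A = 2.373648·9.2636·499.2500 = 10977.775 mm³

Volume = 10977.775 mm³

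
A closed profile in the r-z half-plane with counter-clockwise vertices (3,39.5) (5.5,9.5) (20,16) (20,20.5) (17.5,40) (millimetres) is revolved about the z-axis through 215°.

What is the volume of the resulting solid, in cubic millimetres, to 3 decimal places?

Profile (r,z), 5 vertices: (3,39.5) (5.5,9.5) (20,16) (20,20.5) (17.5,40)
edge 0: (3,39.5)→(5.5,9.5)  cross = 3·9.5 − 5.5·39.5 = -188.7500; (r_i+r_j)·cross = 8.5·-188.7500 = -1604.3750
edge 1: (5.5,9.5)→(20,16)  cross = 5.5·16 − 20·9.5 = -102.0000; (r_i+r_j)·cross = 25.5·-102.0000 = -2601.0000
edge 2: (20,16)→(20,20.5)  cross = 20·20.5 − 20·16 = 90.0000; (r_i+r_j)·cross = 40·90.0000 = 3600.0000
edge 3: (20,20.5)→(17.5,40)  cross = 20·40 − 17.5·20.5 = 441.2500; (r_i+r_j)·cross = 37.5·441.2500 = 16546.8750
edge 4: (17.5,40)→(3,39.5)  cross = 17.5·39.5 − 3·40 = 571.2500; (r_i+r_j)·cross = 20.5·571.2500 = 11710.6250
Σcross = 811.7500 → A = |Σcross|/2 = 405.8750 mm²
Σ(r_i+r_j)·cross = 27652.1250 → first moment M = |Σ|/6 = 4608.6875
R_c = M/A = 4608.6875/405.8750 = 11.3549 mm
θ = 215° = 3.752458 rad
V = θ·R_c·A = 3.752458·11.3549·405.8750 = 17293.906 mm³

Volume = 17293.906 mm³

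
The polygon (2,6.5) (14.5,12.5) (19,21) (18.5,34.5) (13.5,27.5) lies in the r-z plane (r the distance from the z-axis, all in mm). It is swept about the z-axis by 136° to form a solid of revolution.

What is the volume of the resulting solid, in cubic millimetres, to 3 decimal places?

Profile (r,z), 5 vertices: (2,6.5) (14.5,12.5) (19,21) (18.5,34.5) (13.5,27.5)
edge 0: (2,6.5)→(14.5,12.5)  cross = 2·12.5 − 14.5·6.5 = -69.2500; (r_i+r_j)·cross = 16.5·-69.2500 = -1142.6250
edge 1: (14.5,12.5)→(19,21)  cross = 14.5·21 − 19·12.5 = 67.0000; (r_i+r_j)·cross = 33.5·67.0000 = 2244.5000
edge 2: (19,21)→(18.5,34.5)  cross = 19·34.5 − 18.5·21 = 267.0000; (r_i+r_j)·cross = 37.5·267.0000 = 10012.5000
edge 3: (18.5,34.5)→(13.5,27.5)  cross = 18.5·27.5 − 13.5·34.5 = 43.0000; (r_i+r_j)·cross = 32·43.0000 = 1376.0000
edge 4: (13.5,27.5)→(2,6.5)  cross = 13.5·6.5 − 2·27.5 = 32.7500; (r_i+r_j)·cross = 15.5·32.7500 = 507.6250
Σcross = 340.5000 → A = |Σcross|/2 = 170.2500 mm²
Σ(r_i+r_j)·cross = 12998.0000 → first moment M = |Σ|/6 = 2166.3333
R_c = M/A = 2166.3333/170.2500 = 12.7244 mm
θ = 136° = 2.373648 rad
V = θ·R_c·A = 2.373648·12.7244·170.2500 = 5142.112 mm³

Volume = 5142.112 mm³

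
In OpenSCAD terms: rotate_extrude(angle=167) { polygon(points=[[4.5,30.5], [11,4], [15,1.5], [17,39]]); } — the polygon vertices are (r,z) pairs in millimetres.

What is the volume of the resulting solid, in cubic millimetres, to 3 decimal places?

Volume = 9339.791 mm³

Profile (r,z), 4 vertices: (4.5,30.5) (11,4) (15,1.5) (17,39)
edge 0: (4.5,30.5)→(11,4)  cross = 4.5·4 − 11·30.5 = -317.5000; (r_i+r_j)·cross = 15.5·-317.5000 = -4921.2500
edge 1: (11,4)→(15,1.5)  cross = 11·1.5 − 15·4 = -43.5000; (r_i+r_j)·cross = 26·-43.5000 = -1131.0000
edge 2: (15,1.5)→(17,39)  cross = 15·39 − 17·1.5 = 559.5000; (r_i+r_j)·cross = 32·559.5000 = 17904.0000
edge 3: (17,39)→(4.5,30.5)  cross = 17·30.5 − 4.5·39 = 343.0000; (r_i+r_j)·cross = 21.5·343.0000 = 7374.5000
Σcross = 541.5000 → A = |Σcross|/2 = 270.7500 mm²
Σ(r_i+r_j)·cross = 19226.2500 → first moment M = |Σ|/6 = 3204.3750
R_c = M/A = 3204.3750/270.7500 = 11.8352 mm
θ = 167° = 2.914700 rad
V = θ·R_c·A = 2.914700·11.8352·270.7500 = 9339.791 mm³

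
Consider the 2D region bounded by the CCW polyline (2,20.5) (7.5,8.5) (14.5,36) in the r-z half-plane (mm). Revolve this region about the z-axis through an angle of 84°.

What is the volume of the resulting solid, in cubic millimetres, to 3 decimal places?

Profile (r,z), 3 vertices: (2,20.5) (7.5,8.5) (14.5,36)
edge 0: (2,20.5)→(7.5,8.5)  cross = 2·8.5 − 7.5·20.5 = -136.7500; (r_i+r_j)·cross = 9.5·-136.7500 = -1299.1250
edge 1: (7.5,8.5)→(14.5,36)  cross = 7.5·36 − 14.5·8.5 = 146.7500; (r_i+r_j)·cross = 22·146.7500 = 3228.5000
edge 2: (14.5,36)→(2,20.5)  cross = 14.5·20.5 − 2·36 = 225.2500; (r_i+r_j)·cross = 16.5·225.2500 = 3716.6250
Σcross = 235.2500 → A = |Σcross|/2 = 117.6250 mm²
Σ(r_i+r_j)·cross = 5646.0000 → first moment M = |Σ|/6 = 941.0000
R_c = M/A = 941.0000/117.6250 = 8.0000 mm
θ = 84° = 1.466077 rad
V = θ·R_c·A = 1.466077·8.0000·117.6250 = 1379.578 mm³

Volume = 1379.578 mm³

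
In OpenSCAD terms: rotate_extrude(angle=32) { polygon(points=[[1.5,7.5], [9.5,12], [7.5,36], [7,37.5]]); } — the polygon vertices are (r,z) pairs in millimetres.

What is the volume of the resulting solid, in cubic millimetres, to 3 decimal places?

Profile (r,z), 4 vertices: (1.5,7.5) (9.5,12) (7.5,36) (7,37.5)
edge 0: (1.5,7.5)→(9.5,12)  cross = 1.5·12 − 9.5·7.5 = -53.2500; (r_i+r_j)·cross = 11·-53.2500 = -585.7500
edge 1: (9.5,12)→(7.5,36)  cross = 9.5·36 − 7.5·12 = 252.0000; (r_i+r_j)·cross = 17·252.0000 = 4284.0000
edge 2: (7.5,36)→(7,37.5)  cross = 7.5·37.5 − 7·36 = 29.2500; (r_i+r_j)·cross = 14.5·29.2500 = 424.1250
edge 3: (7,37.5)→(1.5,7.5)  cross = 7·7.5 − 1.5·37.5 = -3.7500; (r_i+r_j)·cross = 8.5·-3.7500 = -31.8750
Σcross = 224.2500 → A = |Σcross|/2 = 112.1250 mm²
Σ(r_i+r_j)·cross = 4090.5000 → first moment M = |Σ|/6 = 681.7500
R_c = M/A = 681.7500/112.1250 = 6.0803 mm
θ = 32° = 0.558505 rad
V = θ·R_c·A = 0.558505·6.0803·112.1250 = 380.761 mm³

Volume = 380.761 mm³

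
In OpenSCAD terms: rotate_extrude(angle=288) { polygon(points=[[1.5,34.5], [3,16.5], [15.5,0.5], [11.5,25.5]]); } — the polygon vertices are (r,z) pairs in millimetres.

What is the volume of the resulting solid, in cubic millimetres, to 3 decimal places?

Profile (r,z), 4 vertices: (1.5,34.5) (3,16.5) (15.5,0.5) (11.5,25.5)
edge 0: (1.5,34.5)→(3,16.5)  cross = 1.5·16.5 − 3·34.5 = -78.7500; (r_i+r_j)·cross = 4.5·-78.7500 = -354.3750
edge 1: (3,16.5)→(15.5,0.5)  cross = 3·0.5 − 15.5·16.5 = -254.2500; (r_i+r_j)·cross = 18.5·-254.2500 = -4703.6250
edge 2: (15.5,0.5)→(11.5,25.5)  cross = 15.5·25.5 − 11.5·0.5 = 389.5000; (r_i+r_j)·cross = 27·389.5000 = 10516.5000
edge 3: (11.5,25.5)→(1.5,34.5)  cross = 11.5·34.5 − 1.5·25.5 = 358.5000; (r_i+r_j)·cross = 13·358.5000 = 4660.5000
Σcross = 415.0000 → A = |Σcross|/2 = 207.5000 mm²
Σ(r_i+r_j)·cross = 10119.0000 → first moment M = |Σ|/6 = 1686.5000
R_c = M/A = 1686.5000/207.5000 = 8.1277 mm
θ = 288° = 5.026548 rad
V = θ·R_c·A = 5.026548·8.1277·207.5000 = 8477.274 mm³

Volume = 8477.274 mm³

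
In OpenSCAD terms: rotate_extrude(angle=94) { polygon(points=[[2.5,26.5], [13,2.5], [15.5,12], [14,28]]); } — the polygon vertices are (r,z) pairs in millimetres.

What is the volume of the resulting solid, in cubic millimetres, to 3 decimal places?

Volume = 2983.790 mm³

Profile (r,z), 4 vertices: (2.5,26.5) (13,2.5) (15.5,12) (14,28)
edge 0: (2.5,26.5)→(13,2.5)  cross = 2.5·2.5 − 13·26.5 = -338.2500; (r_i+r_j)·cross = 15.5·-338.2500 = -5242.8750
edge 1: (13,2.5)→(15.5,12)  cross = 13·12 − 15.5·2.5 = 117.2500; (r_i+r_j)·cross = 28.5·117.2500 = 3341.6250
edge 2: (15.5,12)→(14,28)  cross = 15.5·28 − 14·12 = 266.0000; (r_i+r_j)·cross = 29.5·266.0000 = 7847.0000
edge 3: (14,28)→(2.5,26.5)  cross = 14·26.5 − 2.5·28 = 301.0000; (r_i+r_j)·cross = 16.5·301.0000 = 4966.5000
Σcross = 346.0000 → A = |Σcross|/2 = 173.0000 mm²
Σ(r_i+r_j)·cross = 10912.2500 → first moment M = |Σ|/6 = 1818.7083
R_c = M/A = 1818.7083/173.0000 = 10.5128 mm
θ = 94° = 1.640609 rad
V = θ·R_c·A = 1.640609·10.5128·173.0000 = 2983.790 mm³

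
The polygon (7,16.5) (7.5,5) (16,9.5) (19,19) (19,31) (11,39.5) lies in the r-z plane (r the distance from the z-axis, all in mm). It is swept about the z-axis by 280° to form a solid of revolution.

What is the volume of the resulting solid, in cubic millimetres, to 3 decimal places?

Volume = 17974.913 mm³

Profile (r,z), 6 vertices: (7,16.5) (7.5,5) (16,9.5) (19,19) (19,31) (11,39.5)
edge 0: (7,16.5)→(7.5,5)  cross = 7·5 − 7.5·16.5 = -88.7500; (r_i+r_j)·cross = 14.5·-88.7500 = -1286.8750
edge 1: (7.5,5)→(16,9.5)  cross = 7.5·9.5 − 16·5 = -8.7500; (r_i+r_j)·cross = 23.5·-8.7500 = -205.6250
edge 2: (16,9.5)→(19,19)  cross = 16·19 − 19·9.5 = 123.5000; (r_i+r_j)·cross = 35·123.5000 = 4322.5000
edge 3: (19,19)→(19,31)  cross = 19·31 − 19·19 = 228.0000; (r_i+r_j)·cross = 38·228.0000 = 8664.0000
edge 4: (19,31)→(11,39.5)  cross = 19·39.5 − 11·31 = 409.5000; (r_i+r_j)·cross = 30·409.5000 = 12285.0000
edge 5: (11,39.5)→(7,16.5)  cross = 11·16.5 − 7·39.5 = -95.0000; (r_i+r_j)·cross = 18·-95.0000 = -1710.0000
Σcross = 568.5000 → A = |Σcross|/2 = 284.2500 mm²
Σ(r_i+r_j)·cross = 22069.0000 → first moment M = |Σ|/6 = 3678.1667
R_c = M/A = 3678.1667/284.2500 = 12.9399 mm
θ = 280° = 4.886922 rad
V = θ·R_c·A = 4.886922·12.9399·284.2500 = 17974.913 mm³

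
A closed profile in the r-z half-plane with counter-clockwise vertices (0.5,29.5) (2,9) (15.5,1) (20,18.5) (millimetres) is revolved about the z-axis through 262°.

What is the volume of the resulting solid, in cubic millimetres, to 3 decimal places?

Volume = 14352.759 mm³

Profile (r,z), 4 vertices: (0.5,29.5) (2,9) (15.5,1) (20,18.5)
edge 0: (0.5,29.5)→(2,9)  cross = 0.5·9 − 2·29.5 = -54.5000; (r_i+r_j)·cross = 2.5·-54.5000 = -136.2500
edge 1: (2,9)→(15.5,1)  cross = 2·1 − 15.5·9 = -137.5000; (r_i+r_j)·cross = 17.5·-137.5000 = -2406.2500
edge 2: (15.5,1)→(20,18.5)  cross = 15.5·18.5 − 20·1 = 266.7500; (r_i+r_j)·cross = 35.5·266.7500 = 9469.6250
edge 3: (20,18.5)→(0.5,29.5)  cross = 20·29.5 − 0.5·18.5 = 580.7500; (r_i+r_j)·cross = 20.5·580.7500 = 11905.3750
Σcross = 655.5000 → A = |Σcross|/2 = 327.7500 mm²
Σ(r_i+r_j)·cross = 18832.5000 → first moment M = |Σ|/6 = 3138.7500
R_c = M/A = 3138.7500/327.7500 = 9.5767 mm
θ = 262° = 4.572763 rad
V = θ·R_c·A = 4.572763·9.5767·327.7500 = 14352.759 mm³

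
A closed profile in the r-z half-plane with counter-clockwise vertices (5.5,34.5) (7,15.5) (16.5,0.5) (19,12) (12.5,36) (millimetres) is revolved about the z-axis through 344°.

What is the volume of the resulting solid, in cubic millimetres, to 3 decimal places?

Profile (r,z), 5 vertices: (5.5,34.5) (7,15.5) (16.5,0.5) (19,12) (12.5,36)
edge 0: (5.5,34.5)→(7,15.5)  cross = 5.5·15.5 − 7·34.5 = -156.2500; (r_i+r_j)·cross = 12.5·-156.2500 = -1953.1250
edge 1: (7,15.5)→(16.5,0.5)  cross = 7·0.5 − 16.5·15.5 = -252.2500; (r_i+r_j)·cross = 23.5·-252.2500 = -5927.8750
edge 2: (16.5,0.5)→(19,12)  cross = 16.5·12 − 19·0.5 = 188.5000; (r_i+r_j)·cross = 35.5·188.5000 = 6691.7500
edge 3: (19,12)→(12.5,36)  cross = 19·36 − 12.5·12 = 534.0000; (r_i+r_j)·cross = 31.5·534.0000 = 16821.0000
edge 4: (12.5,36)→(5.5,34.5)  cross = 12.5·34.5 − 5.5·36 = 233.2500; (r_i+r_j)·cross = 18·233.2500 = 4198.5000
Σcross = 547.2500 → A = |Σcross|/2 = 273.6250 mm²
Σ(r_i+r_j)·cross = 19830.2500 → first moment M = |Σ|/6 = 3305.0417
R_c = M/A = 3305.0417/273.6250 = 12.0787 mm
θ = 344° = 6.003933 rad
V = θ·R_c·A = 6.003933·12.0787·273.6250 = 19843.247 mm³

Volume = 19843.247 mm³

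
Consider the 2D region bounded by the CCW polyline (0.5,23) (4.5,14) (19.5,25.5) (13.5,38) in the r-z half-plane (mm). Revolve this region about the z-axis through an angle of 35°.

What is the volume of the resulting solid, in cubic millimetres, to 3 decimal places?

Profile (r,z), 4 vertices: (0.5,23) (4.5,14) (19.5,25.5) (13.5,38)
edge 0: (0.5,23)→(4.5,14)  cross = 0.5·14 − 4.5·23 = -96.5000; (r_i+r_j)·cross = 5·-96.5000 = -482.5000
edge 1: (4.5,14)→(19.5,25.5)  cross = 4.5·25.5 − 19.5·14 = -158.2500; (r_i+r_j)·cross = 24·-158.2500 = -3798.0000
edge 2: (19.5,25.5)→(13.5,38)  cross = 19.5·38 − 13.5·25.5 = 396.7500; (r_i+r_j)·cross = 33·396.7500 = 13092.7500
edge 3: (13.5,38)→(0.5,23)  cross = 13.5·23 − 0.5·38 = 291.5000; (r_i+r_j)·cross = 14·291.5000 = 4081.0000
Σcross = 433.5000 → A = |Σcross|/2 = 216.7500 mm²
Σ(r_i+r_j)·cross = 12893.2500 → first moment M = |Σ|/6 = 2148.8750
R_c = M/A = 2148.8750/216.7500 = 9.9141 mm
θ = 35° = 0.610865 rad
V = θ·R_c·A = 0.610865·9.9141·216.7500 = 1312.673 mm³

Volume = 1312.673 mm³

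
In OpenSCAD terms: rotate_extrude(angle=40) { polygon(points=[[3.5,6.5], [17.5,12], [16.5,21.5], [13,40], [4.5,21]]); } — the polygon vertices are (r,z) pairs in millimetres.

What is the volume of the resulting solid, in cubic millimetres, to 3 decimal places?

Volume = 1984.090 mm³

Profile (r,z), 5 vertices: (3.5,6.5) (17.5,12) (16.5,21.5) (13,40) (4.5,21)
edge 0: (3.5,6.5)→(17.5,12)  cross = 3.5·12 − 17.5·6.5 = -71.7500; (r_i+r_j)·cross = 21·-71.7500 = -1506.7500
edge 1: (17.5,12)→(16.5,21.5)  cross = 17.5·21.5 − 16.5·12 = 178.2500; (r_i+r_j)·cross = 34·178.2500 = 6060.5000
edge 2: (16.5,21.5)→(13,40)  cross = 16.5·40 − 13·21.5 = 380.5000; (r_i+r_j)·cross = 29.5·380.5000 = 11224.7500
edge 3: (13,40)→(4.5,21)  cross = 13·21 − 4.5·40 = 93.0000; (r_i+r_j)·cross = 17.5·93.0000 = 1627.5000
edge 4: (4.5,21)→(3.5,6.5)  cross = 4.5·6.5 − 3.5·21 = -44.2500; (r_i+r_j)·cross = 8·-44.2500 = -354.0000
Σcross = 535.7500 → A = |Σcross|/2 = 267.8750 mm²
Σ(r_i+r_j)·cross = 17052.0000 → first moment M = |Σ|/6 = 2842.0000
R_c = M/A = 2842.0000/267.8750 = 10.6094 mm
θ = 40° = 0.698132 rad
V = θ·R_c·A = 0.698132·10.6094·267.8750 = 1984.090 mm³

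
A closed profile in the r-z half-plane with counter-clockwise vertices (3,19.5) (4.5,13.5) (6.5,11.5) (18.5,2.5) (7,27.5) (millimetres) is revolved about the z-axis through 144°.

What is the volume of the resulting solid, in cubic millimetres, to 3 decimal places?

Volume = 3101.380 mm³

Profile (r,z), 5 vertices: (3,19.5) (4.5,13.5) (6.5,11.5) (18.5,2.5) (7,27.5)
edge 0: (3,19.5)→(4.5,13.5)  cross = 3·13.5 − 4.5·19.5 = -47.2500; (r_i+r_j)·cross = 7.5·-47.2500 = -354.3750
edge 1: (4.5,13.5)→(6.5,11.5)  cross = 4.5·11.5 − 6.5·13.5 = -36.0000; (r_i+r_j)·cross = 11·-36.0000 = -396.0000
edge 2: (6.5,11.5)→(18.5,2.5)  cross = 6.5·2.5 − 18.5·11.5 = -196.5000; (r_i+r_j)·cross = 25·-196.5000 = -4912.5000
edge 3: (18.5,2.5)→(7,27.5)  cross = 18.5·27.5 − 7·2.5 = 491.2500; (r_i+r_j)·cross = 25.5·491.2500 = 12526.8750
edge 4: (7,27.5)→(3,19.5)  cross = 7·19.5 − 3·27.5 = 54.0000; (r_i+r_j)·cross = 10·54.0000 = 540.0000
Σcross = 265.5000 → A = |Σcross|/2 = 132.7500 mm²
Σ(r_i+r_j)·cross = 7404.0000 → first moment M = |Σ|/6 = 1234.0000
R_c = M/A = 1234.0000/132.7500 = 9.2957 mm
θ = 144° = 2.513274 rad
V = θ·R_c·A = 2.513274·9.2957·132.7500 = 3101.380 mm³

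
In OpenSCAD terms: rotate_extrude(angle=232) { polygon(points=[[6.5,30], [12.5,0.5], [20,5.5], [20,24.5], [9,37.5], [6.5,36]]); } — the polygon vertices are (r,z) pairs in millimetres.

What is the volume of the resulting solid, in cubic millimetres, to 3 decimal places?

Profile (r,z), 6 vertices: (6.5,30) (12.5,0.5) (20,5.5) (20,24.5) (9,37.5) (6.5,36)
edge 0: (6.5,30)→(12.5,0.5)  cross = 6.5·0.5 − 12.5·30 = -371.7500; (r_i+r_j)·cross = 19·-371.7500 = -7063.2500
edge 1: (12.5,0.5)→(20,5.5)  cross = 12.5·5.5 − 20·0.5 = 58.7500; (r_i+r_j)·cross = 32.5·58.7500 = 1909.3750
edge 2: (20,5.5)→(20,24.5)  cross = 20·24.5 − 20·5.5 = 380.0000; (r_i+r_j)·cross = 40·380.0000 = 15200.0000
edge 3: (20,24.5)→(9,37.5)  cross = 20·37.5 − 9·24.5 = 529.5000; (r_i+r_j)·cross = 29·529.5000 = 15355.5000
edge 4: (9,37.5)→(6.5,36)  cross = 9·36 − 6.5·37.5 = 80.2500; (r_i+r_j)·cross = 15.5·80.2500 = 1243.8750
edge 5: (6.5,36)→(6.5,30)  cross = 6.5·30 − 6.5·36 = -39.0000; (r_i+r_j)·cross = 13·-39.0000 = -507.0000
Σcross = 637.7500 → A = |Σcross|/2 = 318.8750 mm²
Σ(r_i+r_j)·cross = 26138.5000 → first moment M = |Σ|/6 = 4356.4167
R_c = M/A = 4356.4167/318.8750 = 13.6618 mm
θ = 232° = 4.049164 rad
V = θ·R_c·A = 4.049164·13.6618·318.8750 = 17639.845 mm³

Volume = 17639.845 mm³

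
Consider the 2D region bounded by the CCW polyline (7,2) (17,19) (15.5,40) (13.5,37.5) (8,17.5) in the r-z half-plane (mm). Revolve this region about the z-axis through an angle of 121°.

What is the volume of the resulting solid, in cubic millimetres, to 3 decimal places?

Volume = 4622.440 mm³

Profile (r,z), 5 vertices: (7,2) (17,19) (15.5,40) (13.5,37.5) (8,17.5)
edge 0: (7,2)→(17,19)  cross = 7·19 − 17·2 = 99.0000; (r_i+r_j)·cross = 24·99.0000 = 2376.0000
edge 1: (17,19)→(15.5,40)  cross = 17·40 − 15.5·19 = 385.5000; (r_i+r_j)·cross = 32.5·385.5000 = 12528.7500
edge 2: (15.5,40)→(13.5,37.5)  cross = 15.5·37.5 − 13.5·40 = 41.2500; (r_i+r_j)·cross = 29·41.2500 = 1196.2500
edge 3: (13.5,37.5)→(8,17.5)  cross = 13.5·17.5 − 8·37.5 = -63.7500; (r_i+r_j)·cross = 21.5·-63.7500 = -1370.6250
edge 4: (8,17.5)→(7,2)  cross = 8·2 − 7·17.5 = -106.5000; (r_i+r_j)·cross = 15·-106.5000 = -1597.5000
Σcross = 355.5000 → A = |Σcross|/2 = 177.7500 mm²
Σ(r_i+r_j)·cross = 13132.8750 → first moment M = |Σ|/6 = 2188.8125
R_c = M/A = 2188.8125/177.7500 = 12.3140 mm
θ = 121° = 2.111848 rad
V = θ·R_c·A = 2.111848·12.3140·177.7500 = 4622.440 mm³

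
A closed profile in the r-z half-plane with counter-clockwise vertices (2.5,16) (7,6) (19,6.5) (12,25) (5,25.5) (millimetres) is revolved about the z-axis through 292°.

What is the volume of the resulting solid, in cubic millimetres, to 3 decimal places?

Volume = 10875.104 mm³

Profile (r,z), 5 vertices: (2.5,16) (7,6) (19,6.5) (12,25) (5,25.5)
edge 0: (2.5,16)→(7,6)  cross = 2.5·6 − 7·16 = -97.0000; (r_i+r_j)·cross = 9.5·-97.0000 = -921.5000
edge 1: (7,6)→(19,6.5)  cross = 7·6.5 − 19·6 = -68.5000; (r_i+r_j)·cross = 26·-68.5000 = -1781.0000
edge 2: (19,6.5)→(12,25)  cross = 19·25 − 12·6.5 = 397.0000; (r_i+r_j)·cross = 31·397.0000 = 12307.0000
edge 3: (12,25)→(5,25.5)  cross = 12·25.5 − 5·25 = 181.0000; (r_i+r_j)·cross = 17·181.0000 = 3077.0000
edge 4: (5,25.5)→(2.5,16)  cross = 5·16 − 2.5·25.5 = 16.2500; (r_i+r_j)·cross = 7.5·16.2500 = 121.8750
Σcross = 428.7500 → A = |Σcross|/2 = 214.3750 mm²
Σ(r_i+r_j)·cross = 12803.3750 → first moment M = |Σ|/6 = 2133.8958
R_c = M/A = 2133.8958/214.3750 = 9.9540 mm
θ = 292° = 5.096361 rad
V = θ·R_c·A = 5.096361·9.9540·214.3750 = 10875.104 mm³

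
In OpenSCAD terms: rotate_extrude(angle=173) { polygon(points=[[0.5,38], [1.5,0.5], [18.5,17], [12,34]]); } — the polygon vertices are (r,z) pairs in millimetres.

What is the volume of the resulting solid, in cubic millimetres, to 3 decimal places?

Volume = 9391.150 mm³

Profile (r,z), 4 vertices: (0.5,38) (1.5,0.5) (18.5,17) (12,34)
edge 0: (0.5,38)→(1.5,0.5)  cross = 0.5·0.5 − 1.5·38 = -56.7500; (r_i+r_j)·cross = 2·-56.7500 = -113.5000
edge 1: (1.5,0.5)→(18.5,17)  cross = 1.5·17 − 18.5·0.5 = 16.2500; (r_i+r_j)·cross = 20·16.2500 = 325.0000
edge 2: (18.5,17)→(12,34)  cross = 18.5·34 − 12·17 = 425.0000; (r_i+r_j)·cross = 30.5·425.0000 = 12962.5000
edge 3: (12,34)→(0.5,38)  cross = 12·38 − 0.5·34 = 439.0000; (r_i+r_j)·cross = 12.5·439.0000 = 5487.5000
Σcross = 823.5000 → A = |Σcross|/2 = 411.7500 mm²
Σ(r_i+r_j)·cross = 18661.5000 → first moment M = |Σ|/6 = 3110.2500
R_c = M/A = 3110.2500/411.7500 = 7.5537 mm
θ = 173° = 3.019420 rad
V = θ·R_c·A = 3.019420·7.5537·411.7500 = 9391.150 mm³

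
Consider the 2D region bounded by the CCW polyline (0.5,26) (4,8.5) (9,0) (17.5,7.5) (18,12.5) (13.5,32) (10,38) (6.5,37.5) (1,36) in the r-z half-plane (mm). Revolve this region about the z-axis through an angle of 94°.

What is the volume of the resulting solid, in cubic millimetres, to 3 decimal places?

Volume = 6639.034 mm³

Profile (r,z), 9 vertices: (0.5,26) (4,8.5) (9,0) (17.5,7.5) (18,12.5) (13.5,32) (10,38) (6.5,37.5) (1,36)
edge 0: (0.5,26)→(4,8.5)  cross = 0.5·8.5 − 4·26 = -99.7500; (r_i+r_j)·cross = 4.5·-99.7500 = -448.8750
edge 1: (4,8.5)→(9,0)  cross = 4·0 − 9·8.5 = -76.5000; (r_i+r_j)·cross = 13·-76.5000 = -994.5000
edge 2: (9,0)→(17.5,7.5)  cross = 9·7.5 − 17.5·0 = 67.5000; (r_i+r_j)·cross = 26.5·67.5000 = 1788.7500
edge 3: (17.5,7.5)→(18,12.5)  cross = 17.5·12.5 − 18·7.5 = 83.7500; (r_i+r_j)·cross = 35.5·83.7500 = 2973.1250
edge 4: (18,12.5)→(13.5,32)  cross = 18·32 − 13.5·12.5 = 407.2500; (r_i+r_j)·cross = 31.5·407.2500 = 12828.3750
edge 5: (13.5,32)→(10,38)  cross = 13.5·38 − 10·32 = 193.0000; (r_i+r_j)·cross = 23.5·193.0000 = 4535.5000
edge 6: (10,38)→(6.5,37.5)  cross = 10·37.5 − 6.5·38 = 128.0000; (r_i+r_j)·cross = 16.5·128.0000 = 2112.0000
edge 7: (6.5,37.5)→(1,36)  cross = 6.5·36 − 1·37.5 = 196.5000; (r_i+r_j)·cross = 7.5·196.5000 = 1473.7500
edge 8: (1,36)→(0.5,26)  cross = 1·26 − 0.5·36 = 8.0000; (r_i+r_j)·cross = 1.5·8.0000 = 12.0000
Σcross = 907.7500 → A = |Σcross|/2 = 453.8750 mm²
Σ(r_i+r_j)·cross = 24280.1250 → first moment M = |Σ|/6 = 4046.6875
R_c = M/A = 4046.6875/453.8750 = 8.9159 mm
θ = 94° = 1.640609 rad
V = θ·R_c·A = 1.640609·8.9159·453.8750 = 6639.034 mm³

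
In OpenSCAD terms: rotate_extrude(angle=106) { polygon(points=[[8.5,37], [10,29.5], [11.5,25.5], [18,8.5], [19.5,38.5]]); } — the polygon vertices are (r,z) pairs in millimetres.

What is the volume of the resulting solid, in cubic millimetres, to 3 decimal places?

Profile (r,z), 5 vertices: (8.5,37) (10,29.5) (11.5,25.5) (18,8.5) (19.5,38.5)
edge 0: (8.5,37)→(10,29.5)  cross = 8.5·29.5 − 10·37 = -119.2500; (r_i+r_j)·cross = 18.5·-119.2500 = -2206.1250
edge 1: (10,29.5)→(11.5,25.5)  cross = 10·25.5 − 11.5·29.5 = -84.2500; (r_i+r_j)·cross = 21.5·-84.2500 = -1811.3750
edge 2: (11.5,25.5)→(18,8.5)  cross = 11.5·8.5 − 18·25.5 = -361.2500; (r_i+r_j)·cross = 29.5·-361.2500 = -10656.8750
edge 3: (18,8.5)→(19.5,38.5)  cross = 18·38.5 − 19.5·8.5 = 527.2500; (r_i+r_j)·cross = 37.5·527.2500 = 19771.8750
edge 4: (19.5,38.5)→(8.5,37)  cross = 19.5·37 − 8.5·38.5 = 394.2500; (r_i+r_j)·cross = 28·394.2500 = 11039.0000
Σcross = 356.7500 → A = |Σcross|/2 = 178.3750 mm²
Σ(r_i+r_j)·cross = 16136.5000 → first moment M = |Σ|/6 = 2689.4167
R_c = M/A = 2689.4167/178.3750 = 15.0773 mm
θ = 106° = 1.850049 rad
V = θ·R_c·A = 1.850049·15.0773·178.3750 = 4975.553 mm³

Volume = 4975.553 mm³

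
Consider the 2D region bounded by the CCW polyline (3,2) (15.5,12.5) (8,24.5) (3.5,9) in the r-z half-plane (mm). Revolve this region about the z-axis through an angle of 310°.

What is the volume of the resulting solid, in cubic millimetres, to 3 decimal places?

Volume = 5776.858 mm³

Profile (r,z), 4 vertices: (3,2) (15.5,12.5) (8,24.5) (3.5,9)
edge 0: (3,2)→(15.5,12.5)  cross = 3·12.5 − 15.5·2 = 6.5000; (r_i+r_j)·cross = 18.5·6.5000 = 120.2500
edge 1: (15.5,12.5)→(8,24.5)  cross = 15.5·24.5 − 8·12.5 = 279.7500; (r_i+r_j)·cross = 23.5·279.7500 = 6574.1250
edge 2: (8,24.5)→(3.5,9)  cross = 8·9 − 3.5·24.5 = -13.7500; (r_i+r_j)·cross = 11.5·-13.7500 = -158.1250
edge 3: (3.5,9)→(3,2)  cross = 3.5·2 − 3·9 = -20.0000; (r_i+r_j)·cross = 6.5·-20.0000 = -130.0000
Σcross = 252.5000 → A = |Σcross|/2 = 126.2500 mm²
Σ(r_i+r_j)·cross = 6406.2500 → first moment M = |Σ|/6 = 1067.7083
R_c = M/A = 1067.7083/126.2500 = 8.4571 mm
θ = 310° = 5.410521 rad
V = θ·R_c·A = 5.410521·8.4571·126.2500 = 5776.858 mm³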